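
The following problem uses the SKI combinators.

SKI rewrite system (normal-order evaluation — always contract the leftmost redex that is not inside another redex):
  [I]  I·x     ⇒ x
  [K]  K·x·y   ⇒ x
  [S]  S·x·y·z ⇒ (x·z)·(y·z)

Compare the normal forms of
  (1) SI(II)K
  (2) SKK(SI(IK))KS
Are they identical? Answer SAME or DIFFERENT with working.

Term A:
  start: SI(II)K
  step 1: IK(IIK)
  step 2: K(IIK)
  step 3: K(IK)
  step 4: KK

Term B:
  start: SKK(SI(IK))KS
  step 1: K(SI(IK))(K(SI(IK)))KS
  step 2: SI(IK)KS
  step 3: IK(IKK)S
  step 4: K(IKK)S
  step 5: IKK
  step 6: KK

Answer: SAME — A ⇓ KK, B ⇓ KK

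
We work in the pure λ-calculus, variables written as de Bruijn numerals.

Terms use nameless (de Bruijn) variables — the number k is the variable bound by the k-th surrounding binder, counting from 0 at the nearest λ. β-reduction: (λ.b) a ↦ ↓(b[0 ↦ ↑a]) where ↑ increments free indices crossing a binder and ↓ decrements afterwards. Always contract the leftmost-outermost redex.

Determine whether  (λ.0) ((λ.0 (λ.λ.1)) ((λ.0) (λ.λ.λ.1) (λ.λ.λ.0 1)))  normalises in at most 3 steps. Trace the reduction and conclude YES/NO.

  start: (λ.0) ((λ.0 (λ.λ.1)) ((λ.0) (λ.λ.λ.1) (λ.λ.λ.0 1)))
  step 1: (λ.0 (λ.λ.1)) ((λ.0) (λ.λ.λ.1) (λ.λ.λ.0 1))
  step 2: (λ.0) (λ.λ.λ.1) (λ.λ.λ.0 1) (λ.λ.1)
  step 3: (λ.λ.λ.1) (λ.λ.λ.0 1) (λ.λ.1)

Answer: NO — after 3 steps the term is (λ.λ.λ.1) (λ.λ.λ.0 1) (λ.λ.1), not yet normal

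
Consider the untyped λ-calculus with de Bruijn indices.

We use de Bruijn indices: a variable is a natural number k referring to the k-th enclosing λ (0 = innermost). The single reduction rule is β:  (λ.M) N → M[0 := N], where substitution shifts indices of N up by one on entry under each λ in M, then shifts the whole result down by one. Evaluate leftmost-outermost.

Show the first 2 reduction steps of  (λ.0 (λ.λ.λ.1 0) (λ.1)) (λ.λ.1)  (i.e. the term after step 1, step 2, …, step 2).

Answer: after 2 steps: (λ.λ.λ.λ.1 0) (λ.λ.λ.1)

Reduction:
  start: (λ.0 (λ.λ.λ.1 0) (λ.1)) (λ.λ.1)
  step 1: (λ.λ.1) (λ.λ.λ.1 0) (λ.λ.λ.1)
  step 2: (λ.λ.λ.λ.1 0) (λ.λ.λ.1)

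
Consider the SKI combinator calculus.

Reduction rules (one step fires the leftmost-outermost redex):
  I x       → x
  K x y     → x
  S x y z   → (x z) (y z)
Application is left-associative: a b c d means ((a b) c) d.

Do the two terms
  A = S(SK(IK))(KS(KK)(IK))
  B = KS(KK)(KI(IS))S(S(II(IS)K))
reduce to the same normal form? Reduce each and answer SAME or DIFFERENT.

Term A:
  start: S(SK(IK))(KS(KK)(IK))
  [1] S(SKK)(KS(KK)(IK))
  [2] S(SKK)(S(IK))
  [3] S(SKK)(SK)

Term B:
  start: KS(KK)(KI(IS))S(S(II(IS)K))
  [1] S(KI(IS))S(S(II(IS)K))
  [2] KI(IS)(S(II(IS)K))(S(S(II(IS)K)))
  [3] I(S(II(IS)K))(S(S(II(IS)K)))
  [4] S(II(IS)K)(S(S(II(IS)K)))
  [5] S(I(IS)K)(S(S(II(IS)K)))
  [6] S(ISK)(S(S(II(IS)K)))
  [7] S(SK)(S(S(II(IS)K)))
  [8] S(SK)(S(S(I(IS)K)))
  [9] S(SK)(S(S(ISK)))
  [10] S(SK)(S(S(SK)))

Answer: DIFFERENT — A ⇓ S(SKK)(SK), B ⇓ S(SK)(S(S(SK)))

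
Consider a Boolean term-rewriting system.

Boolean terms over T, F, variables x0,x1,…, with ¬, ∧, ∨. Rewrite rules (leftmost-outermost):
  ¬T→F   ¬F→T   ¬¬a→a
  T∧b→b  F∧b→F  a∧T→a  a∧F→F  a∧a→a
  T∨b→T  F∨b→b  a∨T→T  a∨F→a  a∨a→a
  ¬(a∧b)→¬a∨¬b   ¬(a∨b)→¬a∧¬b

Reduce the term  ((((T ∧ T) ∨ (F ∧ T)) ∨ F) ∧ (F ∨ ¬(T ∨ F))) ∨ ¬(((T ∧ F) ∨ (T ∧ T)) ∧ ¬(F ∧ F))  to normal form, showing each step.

  start: ((((T ∧ T) ∨ (F ∧ T)) ∨ F) ∧ (F ∨ ¬(T ∨ F))) ∨ ¬(((T ∧ F) ∨ (T ∧ T)) ∧ ¬(F ∧ F))
  step 1: (((T ∧ T) ∨ (F ∧ T)) ∧ (F ∨ ¬(T ∨ F))) ∨ ¬(((T ∧ F) ∨ (T ∧ T)) ∧ ¬(F ∧ F))
  step 2: ((T ∨ (F ∧ T)) ∧ (F ∨ ¬(T ∨ F))) ∨ ¬(((T ∧ F) ∨ (T ∧ T)) ∧ ¬(F ∧ F))
  step 3: (T ∧ (F ∨ ¬(T ∨ F))) ∨ ¬(((T ∧ F) ∨ (T ∧ T)) ∧ ¬(F ∧ F))
  step 4: (F ∨ ¬(T ∨ F)) ∨ ¬(((T ∧ F) ∨ (T ∧ T)) ∧ ¬(F ∧ F))
  step 5: ¬(T ∨ F) ∨ ¬(((T ∧ F) ∨ (T ∧ T)) ∧ ¬(F ∧ F))
  step 6: (¬T ∧ ¬F) ∨ ¬(((T ∧ F) ∨ (T ∧ T)) ∧ ¬(F ∧ F))
  step 7: (F ∧ ¬F) ∨ ¬(((T ∧ F) ∨ (T ∧ T)) ∧ ¬(F ∧ F))
  step 8: F ∨ ¬(((T ∧ F) ∨ (T ∧ T)) ∧ ¬(F ∧ F))
  step 9: ¬(((T ∧ F) ∨ (T ∧ T)) ∧ ¬(F ∧ F))
  step 10: ¬((T ∧ F) ∨ (T ∧ T)) ∨ ¬¬(F ∧ F)
  step 11: (¬(T ∧ F) ∧ ¬(T ∧ T)) ∨ ¬¬(F ∧ F)
  step 12: ((¬T ∨ ¬F) ∧ ¬(T ∧ T)) ∨ ¬¬(F ∧ F)
  step 13: ((F ∨ ¬F) ∧ ¬(T ∧ T)) ∨ ¬¬(F ∧ F)
  step 14: (¬F ∧ ¬(T ∧ T)) ∨ ¬¬(F ∧ F)
  step 15: (T ∧ ¬(T ∧ T)) ∨ ¬¬(F ∧ F)
  step 16: ¬(T ∧ T) ∨ ¬¬(F ∧ F)
  step 17: (¬T ∨ ¬T) ∨ ¬¬(F ∧ F)
  step 18: ¬T ∨ ¬¬(F ∧ F)
  step 19: F ∨ ¬¬(F ∧ F)
  step 20: ¬¬(F ∧ F)
  step 21: F ∧ F
  step 22: F

Answer: normal form = F  (in 22 steps)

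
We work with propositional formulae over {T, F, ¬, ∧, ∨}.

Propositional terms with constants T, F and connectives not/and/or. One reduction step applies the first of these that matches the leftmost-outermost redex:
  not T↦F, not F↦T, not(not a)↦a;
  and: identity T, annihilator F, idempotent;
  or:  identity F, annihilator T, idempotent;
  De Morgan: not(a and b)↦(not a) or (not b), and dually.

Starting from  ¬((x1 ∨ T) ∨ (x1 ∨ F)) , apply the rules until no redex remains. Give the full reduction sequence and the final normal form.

Answer: normal form = F  (in 5 steps)

Derivation:
  start: ¬((x1 ∨ T) ∨ (x1 ∨ F))
  →1  ¬(x1 ∨ T) ∧ ¬(x1 ∨ F)
  →2  (¬x1 ∧ ¬T) ∧ ¬(x1 ∨ F)
  →3  (¬x1 ∧ F) ∧ ¬(x1 ∨ F)
  →4  F ∧ ¬(x1 ∨ F)
  →5  F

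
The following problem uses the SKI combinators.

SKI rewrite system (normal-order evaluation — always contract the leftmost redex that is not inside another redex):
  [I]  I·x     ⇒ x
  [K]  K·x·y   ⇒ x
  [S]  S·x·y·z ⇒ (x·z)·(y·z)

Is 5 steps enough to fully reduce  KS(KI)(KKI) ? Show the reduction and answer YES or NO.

Answer: YES — reaches normal form SK in 2 ≤ 5 steps

Derivation:
  start: KS(KI)(KKI)
  step 1: S(KKI)
  step 2: SK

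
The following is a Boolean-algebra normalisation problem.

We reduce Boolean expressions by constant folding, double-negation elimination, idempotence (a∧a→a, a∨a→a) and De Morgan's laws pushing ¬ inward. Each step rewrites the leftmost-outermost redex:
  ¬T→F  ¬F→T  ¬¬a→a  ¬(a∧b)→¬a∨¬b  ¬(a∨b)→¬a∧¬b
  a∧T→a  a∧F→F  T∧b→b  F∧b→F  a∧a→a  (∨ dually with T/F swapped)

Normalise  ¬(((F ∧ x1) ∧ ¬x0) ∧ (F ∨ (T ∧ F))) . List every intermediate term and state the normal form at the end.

  start: ¬(((F ∧ x1) ∧ ¬x0) ∧ (F ∨ (T ∧ F)))
  [1] ¬((F ∧ x1) ∧ ¬x0) ∨ ¬(F ∨ (T ∧ F))
  [2] (¬(F ∧ x1) ∨ ¬¬x0) ∨ ¬(F ∨ (T ∧ F))
  [3] ((¬F ∨ ¬x1) ∨ ¬¬x0) ∨ ¬(F ∨ (T ∧ F))
  [4] ((T ∨ ¬x1) ∨ ¬¬x0) ∨ ¬(F ∨ (T ∧ F))
  [5] (T ∨ ¬¬x0) ∨ ¬(F ∨ (T ∧ F))
  [6] T ∨ ¬(F ∨ (T ∧ F))
  [7] T

Answer: normal form = T  (in 7 steps)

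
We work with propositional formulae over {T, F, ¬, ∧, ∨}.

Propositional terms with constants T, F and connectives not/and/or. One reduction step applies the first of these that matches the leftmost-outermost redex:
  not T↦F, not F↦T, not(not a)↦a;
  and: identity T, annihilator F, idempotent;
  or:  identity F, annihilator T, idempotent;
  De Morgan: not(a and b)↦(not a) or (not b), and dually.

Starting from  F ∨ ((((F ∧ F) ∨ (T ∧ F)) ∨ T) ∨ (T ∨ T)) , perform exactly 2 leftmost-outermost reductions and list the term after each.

  start: F ∨ ((((F ∧ F) ∨ (T ∧ F)) ∨ T) ∨ (T ∨ T))
  step 1: (((F ∧ F) ∨ (T ∧ F)) ∨ T) ∨ (T ∨ T)
  step 2: T ∨ (T ∨ T)

Answer: after 2 steps: T ∨ (T ∨ T)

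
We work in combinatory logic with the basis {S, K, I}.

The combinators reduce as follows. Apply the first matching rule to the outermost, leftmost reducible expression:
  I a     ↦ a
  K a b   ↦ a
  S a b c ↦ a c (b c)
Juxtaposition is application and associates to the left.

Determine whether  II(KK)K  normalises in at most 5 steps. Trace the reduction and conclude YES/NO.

Answer: YES — reaches normal form K in 3 ≤ 5 steps

Derivation:
  start: II(KK)K
  →1  I(KK)K
  →2  KKK
  →3  K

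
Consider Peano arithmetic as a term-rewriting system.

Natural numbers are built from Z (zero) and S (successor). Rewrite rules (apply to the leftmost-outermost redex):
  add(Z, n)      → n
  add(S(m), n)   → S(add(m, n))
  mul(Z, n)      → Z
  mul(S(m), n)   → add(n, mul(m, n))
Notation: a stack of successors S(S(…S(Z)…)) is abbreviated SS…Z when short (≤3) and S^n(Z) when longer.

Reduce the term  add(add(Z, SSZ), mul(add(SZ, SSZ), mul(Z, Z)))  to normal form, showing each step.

Answer: normal form = SSZ  (in 16 steps)

Working:
  start: add(add(Z, SSZ), mul(add(SZ, SSZ), mul(Z, Z)))
  →1  add(SSZ, mul(add(SZ, SSZ), mul(Z, Z)))
  →2  S(add(SZ, mul(add(SZ, SSZ), mul(Z, Z))))
  →3  S(S(add(Z, mul(add(SZ, SSZ), mul(Z, Z)))))
  →4  S(S(mul(add(SZ, SSZ), mul(Z, Z))))
  →5  S(S(mul(S(add(Z, SSZ)), mul(Z, Z))))
  →6  S(S(add(mul(Z, Z), mul(add(Z, SSZ), mul(Z, Z)))))
  →7  S(S(add(Z, mul(add(Z, SSZ), mul(Z, Z)))))
  →8  S(S(mul(add(Z, SSZ), mul(Z, Z))))
  →9  S(S(mul(SSZ, mul(Z, Z))))
  →10  S(S(add(mul(Z, Z), mul(SZ, mul(Z, Z)))))
  →11  S(S(add(Z, mul(SZ, mul(Z, Z)))))
  →12  S(S(mul(SZ, mul(Z, Z))))
  →13  S(S(add(mul(Z, Z), mul(Z, mul(Z, Z)))))
  →14  S(S(add(Z, mul(Z, mul(Z, Z)))))
  →15  S(S(mul(Z, mul(Z, Z))))
  →16  SSZ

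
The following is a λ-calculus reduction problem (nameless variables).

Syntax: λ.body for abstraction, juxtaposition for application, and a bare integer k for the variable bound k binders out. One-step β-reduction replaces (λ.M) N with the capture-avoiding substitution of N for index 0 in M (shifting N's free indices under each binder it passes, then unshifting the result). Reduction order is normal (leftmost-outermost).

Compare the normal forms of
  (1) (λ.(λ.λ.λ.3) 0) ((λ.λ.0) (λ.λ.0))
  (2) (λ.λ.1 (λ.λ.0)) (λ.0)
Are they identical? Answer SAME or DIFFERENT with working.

Answer: SAME — A ⇓ λ.λ.λ.0, B ⇓ λ.λ.λ.0

Working:
Term A:
  start: (λ.(λ.λ.λ.3) 0) ((λ.λ.0) (λ.λ.0))
  →1  (λ.λ.λ.(λ.λ.0) (λ.λ.0)) ((λ.λ.0) (λ.λ.0))
  →2  λ.λ.(λ.λ.0) (λ.λ.0)
  →3  λ.λ.λ.0

Term B:
  start: (λ.λ.1 (λ.λ.0)) (λ.0)
  →1  λ.(λ.0) (λ.λ.0)
  →2  λ.λ.λ.0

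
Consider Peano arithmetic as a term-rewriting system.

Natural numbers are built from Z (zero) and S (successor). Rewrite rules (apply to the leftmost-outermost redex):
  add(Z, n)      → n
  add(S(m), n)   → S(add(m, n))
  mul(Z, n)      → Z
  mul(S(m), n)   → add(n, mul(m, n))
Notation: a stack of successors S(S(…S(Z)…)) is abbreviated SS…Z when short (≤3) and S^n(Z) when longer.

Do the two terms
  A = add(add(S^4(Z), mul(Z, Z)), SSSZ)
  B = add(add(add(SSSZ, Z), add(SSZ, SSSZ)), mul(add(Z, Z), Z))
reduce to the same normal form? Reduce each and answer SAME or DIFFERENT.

Answer: DIFFERENT — A ⇓ S^7(Z), B ⇓ S^8(Z)

Reduction:
Term A:
  start: add(add(S^4(Z), mul(Z, Z)), SSSZ)
  →1  add(S(add(SSSZ, mul(Z, Z))), SSSZ)
  →2  S(add(add(SSSZ, mul(Z, Z)), SSSZ))
  →3  S(add(S(add(SSZ, mul(Z, Z))), SSSZ))
  →4  S(S(add(add(SSZ, mul(Z, Z)), SSSZ)))
  →5  S(S(add(S(add(SZ, mul(Z, Z))), SSSZ)))
  →6  S(S(S(add(add(SZ, mul(Z, Z)), SSSZ))))
  →7  S(S(S(add(S(add(Z, mul(Z, Z))), SSSZ))))
  →8  S(S(S(S(add(add(Z, mul(Z, Z)), SSSZ)))))
  →9  S(S(S(S(add(mul(Z, Z), SSSZ)))))
  →10  S(S(S(S(add(Z, SSSZ)))))
  →11  S^7(Z)

Term B:
  start: add(add(add(SSSZ, Z), add(SSZ, SSSZ)), mul(add(Z, Z), Z))
  →1  add(add(S(add(SSZ, Z)), add(SSZ, SSSZ)), mul(add(Z, Z), Z))
  →2  add(S(add(add(SSZ, Z), add(SSZ, SSSZ))), mul(add(Z, Z), Z))
  →3  S(add(add(add(SSZ, Z), add(SSZ, SSSZ)), mul(add(Z, Z), Z)))
  →4  S(add(add(S(add(SZ, Z)), add(SSZ, SSSZ)), mul(add(Z, Z), Z)))
  →5  S(add(S(add(add(SZ, Z), add(SSZ, SSSZ))), mul(add(Z, Z), Z)))
  →6  S(S(add(add(add(SZ, Z), add(SSZ, SSSZ)), mul(add(Z, Z), Z))))
  →7  S(S(add(add(S(add(Z, Z)), add(SSZ, SSSZ)), mul(add(Z, Z), Z))))
  →8  S(S(add(S(add(add(Z, Z), add(SSZ, SSSZ))), mul(add(Z, Z), Z))))
  →9  S(S(S(add(add(add(Z, Z), add(SSZ, SSSZ)), mul(add(Z, Z), Z)))))
  →10  S(S(S(add(add(Z, add(SSZ, SSSZ)), mul(add(Z, Z), Z)))))
  →11  S(S(S(add(add(SSZ, SSSZ), mul(add(Z, Z), Z)))))
  →12  S(S(S(add(S(add(SZ, SSSZ)), mul(add(Z, Z), Z)))))
  →13  S(S(S(S(add(add(SZ, SSSZ), mul(add(Z, Z), Z))))))
  →14  S(S(S(S(add(S(add(Z, SSSZ)), mul(add(Z, Z), Z))))))
  →15  S(S(S(S(S(add(add(Z, SSSZ), mul(add(Z, Z), Z)))))))
  →16  S(S(S(S(S(add(SSSZ, mul(add(Z, Z), Z)))))))
  →17  S(S(S(S(S(S(add(SSZ, mul(add(Z, Z), Z))))))))
  →18  S(S(S(S(S(S(S(add(SZ, mul(add(Z, Z), Z)))))))))
  →19  S(S(S(S(S(S(S(S(add(Z, mul(add(Z, Z), Z))))))))))
  →20  S(S(S(S(S(S(S(S(mul(add(Z, Z), Z)))))))))
  →21  S(S(S(S(S(S(S(S(mul(Z, Z)))))))))
  →22  S^8(Z)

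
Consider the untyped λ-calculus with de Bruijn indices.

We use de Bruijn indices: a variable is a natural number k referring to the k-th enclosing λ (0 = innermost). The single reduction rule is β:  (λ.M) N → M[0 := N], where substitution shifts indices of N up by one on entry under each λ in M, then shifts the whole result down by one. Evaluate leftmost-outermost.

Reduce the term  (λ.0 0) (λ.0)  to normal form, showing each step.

Answer: normal form = λ.0  (in 2 steps)

Derivation:
  start: (λ.0 0) (λ.0)
  →1  (λ.0) (λ.0)
  →2  λ.0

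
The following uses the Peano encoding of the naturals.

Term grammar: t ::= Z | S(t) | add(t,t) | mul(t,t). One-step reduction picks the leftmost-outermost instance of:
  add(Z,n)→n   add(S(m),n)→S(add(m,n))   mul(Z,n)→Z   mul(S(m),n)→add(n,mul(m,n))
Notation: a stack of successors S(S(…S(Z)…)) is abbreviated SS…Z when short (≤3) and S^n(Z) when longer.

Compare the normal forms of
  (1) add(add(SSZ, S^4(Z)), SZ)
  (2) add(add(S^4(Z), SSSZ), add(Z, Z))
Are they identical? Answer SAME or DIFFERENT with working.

Term A:
  start: add(add(SSZ, S^4(Z)), SZ)
  →1  add(S(add(SZ, S^4(Z))), SZ)
  →2  S(add(add(SZ, S^4(Z)), SZ))
  →3  S(add(S(add(Z, S^4(Z))), SZ))
  →4  S(S(add(add(Z, S^4(Z)), SZ)))
  →5  S(S(add(S^4(Z), SZ)))
  →6  S(S(S(add(SSSZ, SZ))))
  →7  S(S(S(S(add(SSZ, SZ)))))
  →8  S(S(S(S(S(add(SZ, SZ))))))
  →9  S(S(S(S(S(S(add(Z, SZ)))))))
  →10  S^7(Z)

Term B:
  start: add(add(S^4(Z), SSSZ), add(Z, Z))
  →1  add(S(add(SSSZ, SSSZ)), add(Z, Z))
  →2  S(add(add(SSSZ, SSSZ), add(Z, Z)))
  →3  S(add(S(add(SSZ, SSSZ)), add(Z, Z)))
  →4  S(S(add(add(SSZ, SSSZ), add(Z, Z))))
  →5  S(S(add(S(add(SZ, SSSZ)), add(Z, Z))))
  →6  S(S(S(add(add(SZ, SSSZ), add(Z, Z)))))
  →7  S(S(S(add(S(add(Z, SSSZ)), add(Z, Z)))))
  →8  S(S(S(S(add(add(Z, SSSZ), add(Z, Z))))))
  →9  S(S(S(S(add(SSSZ, add(Z, Z))))))
  →10  S(S(S(S(S(add(SSZ, add(Z, Z)))))))
  →11  S(S(S(S(S(S(add(SZ, add(Z, Z))))))))
  →12  S(S(S(S(S(S(S(add(Z, add(Z, Z)))))))))
  →13  S(S(S(S(S(S(S(add(Z, Z))))))))
  →14  S^7(Z)

Answer: SAME — A ⇓ S^7(Z), B ⇓ S^7(Z)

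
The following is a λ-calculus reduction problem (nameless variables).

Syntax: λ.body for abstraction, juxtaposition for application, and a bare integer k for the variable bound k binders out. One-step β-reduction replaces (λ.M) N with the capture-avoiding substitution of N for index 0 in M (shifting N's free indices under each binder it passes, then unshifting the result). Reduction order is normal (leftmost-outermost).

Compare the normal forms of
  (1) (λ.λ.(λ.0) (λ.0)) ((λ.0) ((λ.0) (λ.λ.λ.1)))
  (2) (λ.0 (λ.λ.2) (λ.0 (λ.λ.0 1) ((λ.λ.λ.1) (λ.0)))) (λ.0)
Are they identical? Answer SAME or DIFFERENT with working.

Term A:
  start: (λ.λ.(λ.0) (λ.0)) ((λ.0) ((λ.0) (λ.λ.λ.1)))
  →1  λ.(λ.0) (λ.0)
  →2  λ.λ.0

Term B:
  start: (λ.0 (λ.λ.2) (λ.0 (λ.λ.0 1) ((λ.λ.λ.1) (λ.0)))) (λ.0)
  →1  (λ.0) (λ.λ.λ.0) (λ.0 (λ.λ.0 1) ((λ.λ.λ.1) (λ.0)))
  →2  (λ.λ.λ.0) (λ.0 (λ.λ.0 1) ((λ.λ.λ.1) (λ.0)))
  →3  λ.λ.0

Answer: SAME — A ⇓ λ.λ.0, B ⇓ λ.λ.0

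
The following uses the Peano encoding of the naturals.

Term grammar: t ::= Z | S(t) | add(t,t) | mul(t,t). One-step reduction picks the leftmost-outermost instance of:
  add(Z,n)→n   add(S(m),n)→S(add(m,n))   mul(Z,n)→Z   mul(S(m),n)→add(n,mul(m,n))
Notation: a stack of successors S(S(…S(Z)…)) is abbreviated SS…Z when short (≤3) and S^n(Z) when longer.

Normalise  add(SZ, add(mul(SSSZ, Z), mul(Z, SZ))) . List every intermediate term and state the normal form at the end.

Answer: normal form = SZ  (in 11 steps)

Working:
  start: add(SZ, add(mul(SSSZ, Z), mul(Z, SZ)))
  →1  S(add(Z, add(mul(SSSZ, Z), mul(Z, SZ))))
  →2  S(add(mul(SSSZ, Z), mul(Z, SZ)))
  →3  S(add(add(Z, mul(SSZ, Z)), mul(Z, SZ)))
  →4  S(add(mul(SSZ, Z), mul(Z, SZ)))
  →5  S(add(add(Z, mul(SZ, Z)), mul(Z, SZ)))
  →6  S(add(mul(SZ, Z), mul(Z, SZ)))
  →7  S(add(add(Z, mul(Z, Z)), mul(Z, SZ)))
  →8  S(add(mul(Z, Z), mul(Z, SZ)))
  →9  S(add(Z, mul(Z, SZ)))
  →10  S(mul(Z, SZ))
  →11  SZ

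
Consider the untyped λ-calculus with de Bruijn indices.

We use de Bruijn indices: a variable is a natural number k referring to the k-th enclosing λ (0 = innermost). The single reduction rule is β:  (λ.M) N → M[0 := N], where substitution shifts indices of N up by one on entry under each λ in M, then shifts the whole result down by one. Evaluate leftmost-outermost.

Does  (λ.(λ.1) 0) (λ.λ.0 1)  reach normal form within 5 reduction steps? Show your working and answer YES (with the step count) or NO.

Answer: YES — reaches normal form λ.λ.0 1 in 2 ≤ 5 steps

Derivation:
  start: (λ.(λ.1) 0) (λ.λ.0 1)
  [1] (λ.λ.λ.0 1) (λ.λ.0 1)
  [2] λ.λ.0 1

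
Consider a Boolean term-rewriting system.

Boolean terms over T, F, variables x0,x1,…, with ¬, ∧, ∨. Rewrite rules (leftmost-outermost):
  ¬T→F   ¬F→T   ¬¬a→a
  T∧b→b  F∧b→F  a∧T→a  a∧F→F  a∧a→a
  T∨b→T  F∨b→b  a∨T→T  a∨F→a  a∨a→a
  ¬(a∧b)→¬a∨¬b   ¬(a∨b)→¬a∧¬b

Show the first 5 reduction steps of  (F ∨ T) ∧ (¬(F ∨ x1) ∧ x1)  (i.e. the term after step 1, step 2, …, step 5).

Answer: after 5 steps: ¬x1 ∧ x1

Reduction:
  start: (F ∨ T) ∧ (¬(F ∨ x1) ∧ x1)
  →1  T ∧ (¬(F ∨ x1) ∧ x1)
  →2  ¬(F ∨ x1) ∧ x1
  →3  (¬F ∧ ¬x1) ∧ x1
  →4  (T ∧ ¬x1) ∧ x1
  →5  ¬x1 ∧ x1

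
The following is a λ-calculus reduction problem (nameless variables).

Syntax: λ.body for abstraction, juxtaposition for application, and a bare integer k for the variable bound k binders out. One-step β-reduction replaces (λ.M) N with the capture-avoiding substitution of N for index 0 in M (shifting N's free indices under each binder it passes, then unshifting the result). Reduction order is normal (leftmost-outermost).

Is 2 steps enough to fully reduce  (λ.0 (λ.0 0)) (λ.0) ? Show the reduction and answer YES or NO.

  start: (λ.0 (λ.0 0)) (λ.0)
  [1] (λ.0) (λ.0 0)
  [2] λ.0 0

Answer: YES — reaches normal form λ.0 0 in 2 ≤ 2 steps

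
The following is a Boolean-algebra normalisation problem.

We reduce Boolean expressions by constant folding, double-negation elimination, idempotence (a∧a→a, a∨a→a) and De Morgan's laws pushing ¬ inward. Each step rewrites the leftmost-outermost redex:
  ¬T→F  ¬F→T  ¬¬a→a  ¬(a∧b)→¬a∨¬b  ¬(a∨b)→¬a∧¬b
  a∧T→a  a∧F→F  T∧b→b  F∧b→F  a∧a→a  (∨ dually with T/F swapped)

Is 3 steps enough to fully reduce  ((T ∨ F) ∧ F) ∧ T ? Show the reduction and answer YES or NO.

  start: ((T ∨ F) ∧ F) ∧ T
  [1] (T ∨ F) ∧ F
  [2] F

Answer: YES — reaches normal form F in 2 ≤ 3 steps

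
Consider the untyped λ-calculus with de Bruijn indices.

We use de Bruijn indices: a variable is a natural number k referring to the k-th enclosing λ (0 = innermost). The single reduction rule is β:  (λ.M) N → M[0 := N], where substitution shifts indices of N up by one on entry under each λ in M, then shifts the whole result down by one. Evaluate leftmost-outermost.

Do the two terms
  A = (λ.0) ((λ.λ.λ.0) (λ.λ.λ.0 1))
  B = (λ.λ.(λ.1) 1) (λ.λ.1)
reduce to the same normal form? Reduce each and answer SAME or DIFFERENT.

Answer: DIFFERENT — A ⇓ λ.λ.0, B ⇓ λ.0

Working:
Term A:
  start: (λ.0) ((λ.λ.λ.0) (λ.λ.λ.0 1))
  →1  (λ.λ.λ.0) (λ.λ.λ.0 1)
  →2  λ.λ.0

Term B:
  start: (λ.λ.(λ.1) 1) (λ.λ.1)
  →1  λ.(λ.1) (λ.λ.1)
  →2  λ.0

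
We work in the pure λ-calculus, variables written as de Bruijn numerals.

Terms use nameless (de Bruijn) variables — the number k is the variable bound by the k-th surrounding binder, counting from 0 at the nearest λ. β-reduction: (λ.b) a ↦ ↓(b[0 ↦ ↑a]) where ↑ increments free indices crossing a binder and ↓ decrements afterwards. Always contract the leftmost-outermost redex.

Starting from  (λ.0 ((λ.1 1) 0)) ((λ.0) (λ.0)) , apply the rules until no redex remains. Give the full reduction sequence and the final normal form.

Answer: normal form = λ.0  (in 7 steps)

Working:
  start: (λ.0 ((λ.1 1) 0)) ((λ.0) (λ.0))
  [1] (λ.0) (λ.0) ((λ.(λ.0) (λ.0) ((λ.0) (λ.0))) ((λ.0) (λ.0)))
  [2] (λ.0) ((λ.(λ.0) (λ.0) ((λ.0) (λ.0))) ((λ.0) (λ.0)))
  [3] (λ.(λ.0) (λ.0) ((λ.0) (λ.0))) ((λ.0) (λ.0))
  [4] (λ.0) (λ.0) ((λ.0) (λ.0))
  [5] (λ.0) ((λ.0) (λ.0))
  [6] (λ.0) (λ.0)
  [7] λ.0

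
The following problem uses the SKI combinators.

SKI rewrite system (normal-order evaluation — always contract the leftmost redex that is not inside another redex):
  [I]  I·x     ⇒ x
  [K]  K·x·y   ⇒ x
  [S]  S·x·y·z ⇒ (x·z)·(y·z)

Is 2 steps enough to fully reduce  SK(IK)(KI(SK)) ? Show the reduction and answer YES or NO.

  start: SK(IK)(KI(SK))
  [1] K(KI(SK))(IK(KI(SK)))
  [2] KI(SK)

Answer: NO — after 2 steps the term is KI(SK), not yet normal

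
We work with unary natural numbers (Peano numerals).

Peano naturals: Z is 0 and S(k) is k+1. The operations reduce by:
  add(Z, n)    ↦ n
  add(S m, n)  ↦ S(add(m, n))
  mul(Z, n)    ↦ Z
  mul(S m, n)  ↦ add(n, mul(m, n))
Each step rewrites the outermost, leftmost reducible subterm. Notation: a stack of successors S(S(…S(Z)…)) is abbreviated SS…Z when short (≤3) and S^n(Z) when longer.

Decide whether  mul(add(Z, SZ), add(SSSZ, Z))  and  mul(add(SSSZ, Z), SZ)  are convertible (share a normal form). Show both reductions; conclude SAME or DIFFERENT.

Term A:
  start: mul(add(Z, SZ), add(SSSZ, Z))
  [1] mul(SZ, add(SSSZ, Z))
  [2] add(add(SSSZ, Z), mul(Z, add(SSSZ, Z)))
  [3] add(S(add(SSZ, Z)), mul(Z, add(SSSZ, Z)))
  [4] S(add(add(SSZ, Z), mul(Z, add(SSSZ, Z))))
  [5] S(add(S(add(SZ, Z)), mul(Z, add(SSSZ, Z))))
  [6] S(S(add(add(SZ, Z), mul(Z, add(SSSZ, Z)))))
  [7] S(S(add(S(add(Z, Z)), mul(Z, add(SSSZ, Z)))))
  [8] S(S(S(add(add(Z, Z), mul(Z, add(SSSZ, Z))))))
  [9] S(S(S(add(Z, mul(Z, add(SSSZ, Z))))))
  [10] S(S(S(mul(Z, add(SSSZ, Z)))))
  [11] SSSZ

Term B:
  start: mul(add(SSSZ, Z), SZ)
  [1] mul(S(add(SSZ, Z)), SZ)
  [2] add(SZ, mul(add(SSZ, Z), SZ))
  [3] S(add(Z, mul(add(SSZ, Z), SZ)))
  [4] S(mul(add(SSZ, Z), SZ))
  [5] S(mul(S(add(SZ, Z)), SZ))
  [6] S(add(SZ, mul(add(SZ, Z), SZ)))
  [7] S(S(add(Z, mul(add(SZ, Z), SZ))))
  [8] S(S(mul(add(SZ, Z), SZ)))
  [9] S(S(mul(S(add(Z, Z)), SZ)))
  [10] S(S(add(SZ, mul(add(Z, Z), SZ))))
  [11] S(S(S(add(Z, mul(add(Z, Z), SZ)))))
  [12] S(S(S(mul(add(Z, Z), SZ))))
  [13] S(S(S(mul(Z, SZ))))
  [14] SSSZ

Answer: SAME — A ⇓ SSSZ, B ⇓ SSSZ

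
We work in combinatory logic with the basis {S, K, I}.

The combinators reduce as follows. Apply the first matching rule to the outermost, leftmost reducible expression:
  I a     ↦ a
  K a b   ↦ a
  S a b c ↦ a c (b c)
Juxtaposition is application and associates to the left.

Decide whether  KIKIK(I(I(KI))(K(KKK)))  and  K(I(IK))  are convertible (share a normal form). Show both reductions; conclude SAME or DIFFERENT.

Answer: DIFFERENT — A ⇓ KI, B ⇓ KK

Reduction:
Term A:
  start: KIKIK(I(I(KI))(K(KKK)))
  →1  IIK(I(I(KI))(K(KKK)))
  →2  IK(I(I(KI))(K(KKK)))
  →3  K(I(I(KI))(K(KKK)))
  →4  K(I(KI)(K(KKK)))
  →5  K(KI(K(KKK)))
  →6  KI

Term B:
  start: K(I(IK))
  →1  K(IK)
  →2  KK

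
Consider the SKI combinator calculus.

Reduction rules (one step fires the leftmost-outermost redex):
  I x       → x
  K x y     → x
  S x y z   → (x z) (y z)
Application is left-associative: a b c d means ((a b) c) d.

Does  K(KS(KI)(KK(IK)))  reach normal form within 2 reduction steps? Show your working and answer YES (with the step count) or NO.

  start: K(KS(KI)(KK(IK)))
  [1] K(S(KK(IK)))
  [2] K(SK)

Answer: YES — reaches normal form K(SK) in 2 ≤ 2 steps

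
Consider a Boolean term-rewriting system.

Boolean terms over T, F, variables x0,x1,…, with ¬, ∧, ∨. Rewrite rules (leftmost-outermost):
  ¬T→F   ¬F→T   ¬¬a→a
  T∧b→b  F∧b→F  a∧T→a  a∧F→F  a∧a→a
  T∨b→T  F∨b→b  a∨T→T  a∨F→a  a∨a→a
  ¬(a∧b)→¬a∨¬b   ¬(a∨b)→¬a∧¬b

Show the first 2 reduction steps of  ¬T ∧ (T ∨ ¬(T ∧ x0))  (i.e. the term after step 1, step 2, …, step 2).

  start: ¬T ∧ (T ∨ ¬(T ∧ x0))
  step 1: F ∧ (T ∨ ¬(T ∧ x0))
  step 2: F

Answer: after 2 steps: F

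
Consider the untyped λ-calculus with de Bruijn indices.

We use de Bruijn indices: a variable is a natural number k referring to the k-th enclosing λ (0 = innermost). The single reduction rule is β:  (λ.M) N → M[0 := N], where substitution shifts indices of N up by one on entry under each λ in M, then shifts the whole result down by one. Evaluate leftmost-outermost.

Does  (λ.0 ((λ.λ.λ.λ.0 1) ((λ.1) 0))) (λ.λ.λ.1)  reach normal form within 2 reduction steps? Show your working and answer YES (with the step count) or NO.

  start: (λ.0 ((λ.λ.λ.λ.0 1) ((λ.1) 0))) (λ.λ.λ.1)
  step 1: (λ.λ.λ.1) ((λ.λ.λ.λ.0 1) ((λ.λ.λ.λ.1) (λ.λ.λ.1)))
  step 2: λ.λ.1

Answer: YES — reaches normal form λ.λ.1 in 2 ≤ 2 steps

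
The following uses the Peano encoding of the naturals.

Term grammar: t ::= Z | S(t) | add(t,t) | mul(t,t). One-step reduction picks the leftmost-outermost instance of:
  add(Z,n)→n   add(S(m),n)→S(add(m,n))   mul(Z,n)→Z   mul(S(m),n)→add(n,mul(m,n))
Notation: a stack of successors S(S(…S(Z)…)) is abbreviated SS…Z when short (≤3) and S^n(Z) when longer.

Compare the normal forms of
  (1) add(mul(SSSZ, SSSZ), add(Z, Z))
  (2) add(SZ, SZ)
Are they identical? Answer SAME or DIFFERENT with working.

Answer: DIFFERENT — A ⇓ S^9(Z), B ⇓ SSZ

Reduction:
Term A:
  start: add(mul(SSSZ, SSSZ), add(Z, Z))
  →1  add(add(SSSZ, mul(SSZ, SSSZ)), add(Z, Z))
  →2  add(S(add(SSZ, mul(SSZ, SSSZ))), add(Z, Z))
  →3  S(add(add(SSZ, mul(SSZ, SSSZ)), add(Z, Z)))
  →4  S(add(S(add(SZ, mul(SSZ, SSSZ))), add(Z, Z)))
  →5  S(S(add(add(SZ, mul(SSZ, SSSZ)), add(Z, Z))))
  →6  S(S(add(S(add(Z, mul(SSZ, SSSZ))), add(Z, Z))))
  →7  S(S(S(add(add(Z, mul(SSZ, SSSZ)), add(Z, Z)))))
  →8  S(S(S(add(mul(SSZ, SSSZ), add(Z, Z)))))
  →9  S(S(S(add(add(SSSZ, mul(SZ, SSSZ)), add(Z, Z)))))
  →10  S(S(S(add(S(add(SSZ, mul(SZ, SSSZ))), add(Z, Z)))))
  →11  S(S(S(S(add(add(SSZ, mul(SZ, SSSZ)), add(Z, Z))))))
  →12  S(S(S(S(add(S(add(SZ, mul(SZ, SSSZ))), add(Z, Z))))))
  →13  S(S(S(S(S(add(add(SZ, mul(SZ, SSSZ)), add(Z, Z)))))))
  →14  S(S(S(S(S(add(S(add(Z, mul(SZ, SSSZ))), add(Z, Z)))))))
  →15  S(S(S(S(S(S(add(add(Z, mul(SZ, SSSZ)), add(Z, Z))))))))
  →16  S(S(S(S(S(S(add(mul(SZ, SSSZ), add(Z, Z))))))))
  →17  S(S(S(S(S(S(add(add(SSSZ, mul(Z, SSSZ)), add(Z, Z))))))))
  →18  S(S(S(S(S(S(add(S(add(SSZ, mul(Z, SSSZ))), add(Z, Z))))))))
  →19  S(S(S(S(S(S(S(add(add(SSZ, mul(Z, SSSZ)), add(Z, Z)))))))))
  →20  S(S(S(S(S(S(S(add(S(add(SZ, mul(Z, SSSZ))), add(Z, Z)))))))))
  →21  S(S(S(S(S(S(S(S(add(add(SZ, mul(Z, SSSZ)), add(Z, Z))))))))))
  →22  S(S(S(S(S(S(S(S(add(S(add(Z, mul(Z, SSSZ))), add(Z, Z))))))))))
  →23  S(S(S(S(S(S(S(S(S(add(add(Z, mul(Z, SSSZ)), add(Z, Z)))))))))))
  →24  S(S(S(S(S(S(S(S(S(add(mul(Z, SSSZ), add(Z, Z)))))))))))
  →25  S(S(S(S(S(S(S(S(S(add(Z, add(Z, Z)))))))))))
  →26  S(S(S(S(S(S(S(S(S(add(Z, Z))))))))))
  →27  S^9(Z)

Term B:
  start: add(SZ, SZ)
  →1  S(add(Z, SZ))
  →2  SSZ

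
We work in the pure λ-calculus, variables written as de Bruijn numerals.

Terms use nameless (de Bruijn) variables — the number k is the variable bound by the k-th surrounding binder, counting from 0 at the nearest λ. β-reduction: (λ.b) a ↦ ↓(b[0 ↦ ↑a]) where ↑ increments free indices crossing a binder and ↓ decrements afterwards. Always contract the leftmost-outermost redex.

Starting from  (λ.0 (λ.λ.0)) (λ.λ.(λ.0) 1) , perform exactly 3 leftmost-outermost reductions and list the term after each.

Answer: after 3 steps: λ.λ.λ.0

Derivation:
  start: (λ.0 (λ.λ.0)) (λ.λ.(λ.0) 1)
  step 1: (λ.λ.(λ.0) 1) (λ.λ.0)
  step 2: λ.(λ.0) (λ.λ.0)
  step 3: λ.λ.λ.0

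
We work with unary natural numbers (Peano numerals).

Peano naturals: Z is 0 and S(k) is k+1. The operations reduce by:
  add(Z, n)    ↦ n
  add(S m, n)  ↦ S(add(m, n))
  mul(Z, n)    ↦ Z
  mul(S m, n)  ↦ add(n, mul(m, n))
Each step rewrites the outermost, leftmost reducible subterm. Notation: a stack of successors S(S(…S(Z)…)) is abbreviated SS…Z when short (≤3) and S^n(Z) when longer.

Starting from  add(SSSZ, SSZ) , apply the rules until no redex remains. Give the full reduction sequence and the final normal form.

Answer: normal form = S^5(Z)  (in 4 steps)

Derivation:
  start: add(SSSZ, SSZ)
  step 1: S(add(SSZ, SSZ))
  step 2: S(S(add(SZ, SSZ)))
  step 3: S(S(S(add(Z, SSZ))))
  step 4: S^5(Z)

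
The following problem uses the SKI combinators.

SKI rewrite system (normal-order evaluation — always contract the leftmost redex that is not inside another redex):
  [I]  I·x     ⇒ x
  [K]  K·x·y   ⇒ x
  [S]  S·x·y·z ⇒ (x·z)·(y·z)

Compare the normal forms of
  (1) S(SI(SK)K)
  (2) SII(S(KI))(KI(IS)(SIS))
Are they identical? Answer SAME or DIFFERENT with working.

Answer: DIFFERENT — A ⇓ S(K(SKK)), B ⇓ S(KI)(SIS)

Derivation:
Term A:
  start: S(SI(SK)K)
  step 1: S(IK(SKK))
  step 2: S(K(SKK))

Term B:
  start: SII(S(KI))(KI(IS)(SIS))
  step 1: I(S(KI))(I(S(KI)))(KI(IS)(SIS))
  step 2: S(KI)(I(S(KI)))(KI(IS)(SIS))
  step 3: KI(KI(IS)(SIS))(I(S(KI))(KI(IS)(SIS)))
  step 4: I(I(S(KI))(KI(IS)(SIS)))
  step 5: I(S(KI))(KI(IS)(SIS))
  step 6: S(KI)(KI(IS)(SIS))
  step 7: S(KI)(I(SIS))
  step 8: S(KI)(SIS)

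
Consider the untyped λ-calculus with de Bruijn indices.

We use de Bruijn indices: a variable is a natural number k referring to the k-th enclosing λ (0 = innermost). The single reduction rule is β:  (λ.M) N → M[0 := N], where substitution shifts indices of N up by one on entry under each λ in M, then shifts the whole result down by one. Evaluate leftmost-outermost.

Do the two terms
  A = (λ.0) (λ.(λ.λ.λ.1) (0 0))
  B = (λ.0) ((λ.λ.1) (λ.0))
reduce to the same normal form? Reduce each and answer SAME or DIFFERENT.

Answer: DIFFERENT — A ⇓ λ.λ.λ.1, B ⇓ λ.λ.0

Reduction:
Term A:
  start: (λ.0) (λ.(λ.λ.λ.1) (0 0))
  [1] λ.(λ.λ.λ.1) (0 0)
  [2] λ.λ.λ.1

Term B:
  start: (λ.0) ((λ.λ.1) (λ.0))
  [1] (λ.λ.1) (λ.0)
  [2] λ.λ.0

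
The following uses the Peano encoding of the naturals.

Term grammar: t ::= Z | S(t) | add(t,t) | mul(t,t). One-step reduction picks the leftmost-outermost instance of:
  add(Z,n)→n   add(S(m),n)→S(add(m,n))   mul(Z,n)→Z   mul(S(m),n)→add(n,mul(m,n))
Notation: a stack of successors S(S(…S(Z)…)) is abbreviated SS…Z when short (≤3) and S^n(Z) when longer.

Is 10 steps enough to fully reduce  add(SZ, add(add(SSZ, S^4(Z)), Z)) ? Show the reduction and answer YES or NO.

  start: add(SZ, add(add(SSZ, S^4(Z)), Z))
  [1] S(add(Z, add(add(SSZ, S^4(Z)), Z)))
  [2] S(add(add(SSZ, S^4(Z)), Z))
  [3] S(add(S(add(SZ, S^4(Z))), Z))
  [4] S(S(add(add(SZ, S^4(Z)), Z)))
  [5] S(S(add(S(add(Z, S^4(Z))), Z)))
  [6] S(S(S(add(add(Z, S^4(Z)), Z))))
  [7] S(S(S(add(S^4(Z), Z))))
  [8] S(S(S(S(add(SSSZ, Z)))))
  [9] S(S(S(S(S(add(SSZ, Z))))))
  [10] S(S(S(S(S(S(add(SZ, Z)))))))

Answer: NO — after 10 steps the term is S(S(S(S(S(S(add(SZ, Z))))))), not yet normal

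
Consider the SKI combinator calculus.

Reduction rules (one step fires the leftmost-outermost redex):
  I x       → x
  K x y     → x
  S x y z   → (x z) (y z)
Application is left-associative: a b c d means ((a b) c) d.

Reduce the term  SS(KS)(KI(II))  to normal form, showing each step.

Answer: normal form = SIS  (in 3 steps)

Reduction:
  start: SS(KS)(KI(II))
  step 1: S(KI(II))(KS(KI(II)))
  step 2: SI(KS(KI(II)))
  step 3: SIS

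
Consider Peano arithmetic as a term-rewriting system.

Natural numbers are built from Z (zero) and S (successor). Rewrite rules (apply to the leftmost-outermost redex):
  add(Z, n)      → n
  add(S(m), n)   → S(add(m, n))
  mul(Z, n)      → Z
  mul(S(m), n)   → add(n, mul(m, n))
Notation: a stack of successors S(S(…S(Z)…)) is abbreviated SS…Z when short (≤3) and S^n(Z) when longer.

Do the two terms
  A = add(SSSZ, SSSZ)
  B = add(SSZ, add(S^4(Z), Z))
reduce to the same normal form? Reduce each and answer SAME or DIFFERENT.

Answer: SAME — A ⇓ S^6(Z), B ⇓ S^6(Z)

Derivation:
Term A:
  start: add(SSSZ, SSSZ)
  [1] S(add(SSZ, SSSZ))
  [2] S(S(add(SZ, SSSZ)))
  [3] S(S(S(add(Z, SSSZ))))
  [4] S^6(Z)

Term B:
  start: add(SSZ, add(S^4(Z), Z))
  [1] S(add(SZ, add(S^4(Z), Z)))
  [2] S(S(add(Z, add(S^4(Z), Z))))
  [3] S(S(add(S^4(Z), Z)))
  [4] S(S(S(add(SSSZ, Z))))
  [5] S(S(S(S(add(SSZ, Z)))))
  [6] S(S(S(S(S(add(SZ, Z))))))
  [7] S(S(S(S(S(S(add(Z, Z)))))))
  [8] S^6(Z)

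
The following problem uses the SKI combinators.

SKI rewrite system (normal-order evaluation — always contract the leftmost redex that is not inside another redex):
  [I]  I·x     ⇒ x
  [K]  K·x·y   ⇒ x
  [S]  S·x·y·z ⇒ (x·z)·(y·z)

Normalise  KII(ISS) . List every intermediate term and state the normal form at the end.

Answer: normal form = SS  (in 3 steps)

Working:
  start: KII(ISS)
  →1  I(ISS)
  →2  ISS
  →3  SS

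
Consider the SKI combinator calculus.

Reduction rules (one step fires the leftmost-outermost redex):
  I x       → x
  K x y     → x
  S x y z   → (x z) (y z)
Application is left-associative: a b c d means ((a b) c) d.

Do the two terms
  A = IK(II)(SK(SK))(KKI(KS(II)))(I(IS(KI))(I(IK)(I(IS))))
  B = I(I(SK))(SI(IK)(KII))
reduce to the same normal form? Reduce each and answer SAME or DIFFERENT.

Answer: DIFFERENT — A ⇓ S, B ⇓ SK(KI)

Working:
Term A:
  start: IK(II)(SK(SK))(KKI(KS(II)))(I(IS(KI))(I(IK)(I(IS))))
  step 1: K(II)(SK(SK))(KKI(KS(II)))(I(IS(KI))(I(IK)(I(IS))))
  step 2: II(KKI(KS(II)))(I(IS(KI))(I(IK)(I(IS))))
  step 3: I(KKI(KS(II)))(I(IS(KI))(I(IK)(I(IS))))
  step 4: KKI(KS(II))(I(IS(KI))(I(IK)(I(IS))))
  step 5: K(KS(II))(I(IS(KI))(I(IK)(I(IS))))
  step 6: KS(II)
  step 7: S

Term B:
  start: I(I(SK))(SI(IK)(KII))
  step 1: I(SK)(SI(IK)(KII))
  step 2: SK(SI(IK)(KII))
  step 3: SK(I(KII)(IK(KII)))
  step 4: SK(KII(IK(KII)))
  step 5: SK(I(IK(KII)))
  step 6: SK(IK(KII))
  step 7: SK(K(KII))
  step 8: SK(KI)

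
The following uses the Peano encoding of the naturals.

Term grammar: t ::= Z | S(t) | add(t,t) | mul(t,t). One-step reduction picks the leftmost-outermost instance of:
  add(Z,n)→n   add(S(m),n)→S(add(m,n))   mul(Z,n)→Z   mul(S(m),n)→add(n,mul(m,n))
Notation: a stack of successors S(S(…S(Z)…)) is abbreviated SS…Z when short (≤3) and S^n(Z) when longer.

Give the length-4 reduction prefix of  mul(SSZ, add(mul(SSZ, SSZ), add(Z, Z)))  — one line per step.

Answer: after 4 steps: add(S(add(add(SZ, mul(SZ, SSZ)), add(Z, Z))), mul(SZ, add(mul(SSZ, SSZ), add(Z, Z))))

Reduction:
  start: mul(SSZ, add(mul(SSZ, SSZ), add(Z, Z)))
  step 1: add(add(mul(SSZ, SSZ), add(Z, Z)), mul(SZ, add(mul(SSZ, SSZ), add(Z, Z))))
  step 2: add(add(add(SSZ, mul(SZ, SSZ)), add(Z, Z)), mul(SZ, add(mul(SSZ, SSZ), add(Z, Z))))
  step 3: add(add(S(add(SZ, mul(SZ, SSZ))), add(Z, Z)), mul(SZ, add(mul(SSZ, SSZ), add(Z, Z))))
  step 4: add(S(add(add(SZ, mul(SZ, SSZ)), add(Z, Z))), mul(SZ, add(mul(SSZ, SSZ), add(Z, Z))))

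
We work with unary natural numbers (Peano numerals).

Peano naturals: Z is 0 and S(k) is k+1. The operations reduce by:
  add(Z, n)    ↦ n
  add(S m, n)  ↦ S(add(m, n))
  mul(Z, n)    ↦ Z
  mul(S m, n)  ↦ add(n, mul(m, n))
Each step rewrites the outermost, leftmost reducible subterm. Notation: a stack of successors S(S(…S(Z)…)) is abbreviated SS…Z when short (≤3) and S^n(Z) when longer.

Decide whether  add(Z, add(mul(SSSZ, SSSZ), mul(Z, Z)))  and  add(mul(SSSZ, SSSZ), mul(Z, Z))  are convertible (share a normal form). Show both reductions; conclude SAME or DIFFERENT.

Answer: SAME — A ⇓ S^9(Z), B ⇓ S^9(Z)

Reduction:
Term A:
  start: add(Z, add(mul(SSSZ, SSSZ), mul(Z, Z)))
  step 1: add(mul(SSSZ, SSSZ), mul(Z, Z))
  step 2: add(add(SSSZ, mul(SSZ, SSSZ)), mul(Z, Z))
  step 3: add(S(add(SSZ, mul(SSZ, SSSZ))), mul(Z, Z))
  step 4: S(add(add(SSZ, mul(SSZ, SSSZ)), mul(Z, Z)))
  step 5: S(add(S(add(SZ, mul(SSZ, SSSZ))), mul(Z, Z)))
  step 6: S(S(add(add(SZ, mul(SSZ, SSSZ)), mul(Z, Z))))
  step 7: S(S(add(S(add(Z, mul(SSZ, SSSZ))), mul(Z, Z))))
  step 8: S(S(S(add(add(Z, mul(SSZ, SSSZ)), mul(Z, Z)))))
  step 9: S(S(S(add(mul(SSZ, SSSZ), mul(Z, Z)))))
  step 10: S(S(S(add(add(SSSZ, mul(SZ, SSSZ)), mul(Z, Z)))))
  step 11: S(S(S(add(S(add(SSZ, mul(SZ, SSSZ))), mul(Z, Z)))))
  step 12: S(S(S(S(add(add(SSZ, mul(SZ, SSSZ)), mul(Z, Z))))))
  step 13: S(S(S(S(add(S(add(SZ, mul(SZ, SSSZ))), mul(Z, Z))))))
  step 14: S(S(S(S(S(add(add(SZ, mul(SZ, SSSZ)), mul(Z, Z)))))))
  step 15: S(S(S(S(S(add(S(add(Z, mul(SZ, SSSZ))), mul(Z, Z)))))))
  step 16: S(S(S(S(S(S(add(add(Z, mul(SZ, SSSZ)), mul(Z, Z))))))))
  step 17: S(S(S(S(S(S(add(mul(SZ, SSSZ), mul(Z, Z))))))))
  step 18: S(S(S(S(S(S(add(add(SSSZ, mul(Z, SSSZ)), mul(Z, Z))))))))
  step 19: S(S(S(S(S(S(add(S(add(SSZ, mul(Z, SSSZ))), mul(Z, Z))))))))
  step 20: S(S(S(S(S(S(S(add(add(SSZ, mul(Z, SSSZ)), mul(Z, Z)))))))))
  step 21: S(S(S(S(S(S(S(add(S(add(SZ, mul(Z, SSSZ))), mul(Z, Z)))))))))
  step 22: S(S(S(S(S(S(S(S(add(add(SZ, mul(Z, SSSZ)), mul(Z, Z))))))))))
  step 23: S(S(S(S(S(S(S(S(add(S(add(Z, mul(Z, SSSZ))), mul(Z, Z))))))))))
  step 24: S(S(S(S(S(S(S(S(S(add(add(Z, mul(Z, SSSZ)), mul(Z, Z)))))))))))
  step 25: S(S(S(S(S(S(S(S(S(add(mul(Z, SSSZ), mul(Z, Z)))))))))))
  step 26: S(S(S(S(S(S(S(S(S(add(Z, mul(Z, Z)))))))))))
  step 27: S(S(S(S(S(S(S(S(S(mul(Z, Z))))))))))
  step 28: S^9(Z)

Term B:
  start: add(mul(SSSZ, SSSZ), mul(Z, Z))
  step 1: add(add(SSSZ, mul(SSZ, SSSZ)), mul(Z, Z))
  step 2: add(S(add(SSZ, mul(SSZ, SSSZ))), mul(Z, Z))
  step 3: S(add(add(SSZ, mul(SSZ, SSSZ)), mul(Z, Z)))
  step 4: S(add(S(add(SZ, mul(SSZ, SSSZ))), mul(Z, Z)))
  step 5: S(S(add(add(SZ, mul(SSZ, SSSZ)), mul(Z, Z))))
  step 6: S(S(add(S(add(Z, mul(SSZ, SSSZ))), mul(Z, Z))))
  step 7: S(S(S(add(add(Z, mul(SSZ, SSSZ)), mul(Z, Z)))))
  step 8: S(S(S(add(mul(SSZ, SSSZ), mul(Z, Z)))))
  step 9: S(S(S(add(add(SSSZ, mul(SZ, SSSZ)), mul(Z, Z)))))
  step 10: S(S(S(add(S(add(SSZ, mul(SZ, SSSZ))), mul(Z, Z)))))
  step 11: S(S(S(S(add(add(SSZ, mul(SZ, SSSZ)), mul(Z, Z))))))
  step 12: S(S(S(S(add(S(add(SZ, mul(SZ, SSSZ))), mul(Z, Z))))))
  step 13: S(S(S(S(S(add(add(SZ, mul(SZ, SSSZ)), mul(Z, Z)))))))
  step 14: S(S(S(S(S(add(S(add(Z, mul(SZ, SSSZ))), mul(Z, Z)))))))
  step 15: S(S(S(S(S(S(add(add(Z, mul(SZ, SSSZ)), mul(Z, Z))))))))
  step 16: S(S(S(S(S(S(add(mul(SZ, SSSZ), mul(Z, Z))))))))
  step 17: S(S(S(S(S(S(add(add(SSSZ, mul(Z, SSSZ)), mul(Z, Z))))))))
  step 18: S(S(S(S(S(S(add(S(add(SSZ, mul(Z, SSSZ))), mul(Z, Z))))))))
  step 19: S(S(S(S(S(S(S(add(add(SSZ, mul(Z, SSSZ)), mul(Z, Z)))))))))
  step 20: S(S(S(S(S(S(S(add(S(add(SZ, mul(Z, SSSZ))), mul(Z, Z)))))))))
  step 21: S(S(S(S(S(S(S(S(add(add(SZ, mul(Z, SSSZ)), mul(Z, Z))))))))))
  step 22: S(S(S(S(S(S(S(S(add(S(add(Z, mul(Z, SSSZ))), mul(Z, Z))))))))))
  step 23: S(S(S(S(S(S(S(S(S(add(add(Z, mul(Z, SSSZ)), mul(Z, Z)))))))))))
  step 24: S(S(S(S(S(S(S(S(S(add(mul(Z, SSSZ), mul(Z, Z)))))))))))
  step 25: S(S(S(S(S(S(S(S(S(add(Z, mul(Z, Z)))))))))))
  step 26: S(S(S(S(S(S(S(S(S(mul(Z, Z))))))))))
  step 27: S^9(Z)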